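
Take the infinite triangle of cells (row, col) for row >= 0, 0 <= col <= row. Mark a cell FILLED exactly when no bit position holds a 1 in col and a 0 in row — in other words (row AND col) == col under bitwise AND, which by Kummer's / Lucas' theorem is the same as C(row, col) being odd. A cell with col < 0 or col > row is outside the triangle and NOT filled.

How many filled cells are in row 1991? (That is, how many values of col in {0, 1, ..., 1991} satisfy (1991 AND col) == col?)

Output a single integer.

Answer: 256

Derivation:
1991 in binary = 11111000111
popcount(1991) = number of 1-bits in 11111000111 = 8
A col c satisfies (1991 AND c) == c iff every set bit of c is also set in 1991; each of the 8 set bits of 1991 can independently be on or off in c.
count = 2^8 = 256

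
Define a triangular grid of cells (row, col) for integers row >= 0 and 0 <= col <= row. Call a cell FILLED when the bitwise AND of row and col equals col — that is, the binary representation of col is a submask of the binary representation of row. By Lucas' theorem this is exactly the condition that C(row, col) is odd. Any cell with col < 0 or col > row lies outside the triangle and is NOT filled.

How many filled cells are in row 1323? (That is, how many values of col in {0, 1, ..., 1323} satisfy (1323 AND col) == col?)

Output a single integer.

1323 in binary = 10100101011
popcount(1323) = number of 1-bits in 10100101011 = 6
A col c satisfies (1323 AND c) == c iff every set bit of c is also set in 1323; each of the 6 set bits of 1323 can independently be on or off in c.
count = 2^6 = 64

Answer: 64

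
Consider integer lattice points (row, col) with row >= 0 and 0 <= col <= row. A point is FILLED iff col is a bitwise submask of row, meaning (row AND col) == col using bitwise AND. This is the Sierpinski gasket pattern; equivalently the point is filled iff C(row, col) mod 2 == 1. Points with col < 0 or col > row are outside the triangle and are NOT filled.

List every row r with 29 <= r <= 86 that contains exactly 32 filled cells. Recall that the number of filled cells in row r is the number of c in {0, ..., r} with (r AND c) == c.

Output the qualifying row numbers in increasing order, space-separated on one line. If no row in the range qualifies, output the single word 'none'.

Answer: 31 47 55 59 61 62 79

Derivation:
Row r has 2^popcount(r) filled cells, so we need popcount(r) = log2(32) = 5.
Scan r = 29..86 and keep those with exactly 5 one-bits:
r=29=11101 popcount=4 -> skip
r=30=11110 popcount=4 -> skip
r=31=11111 popcount=5 -> KEEP
r=32=100000 popcount=1 -> skip
r=33=100001 popcount=2 -> skip
r=34=100010 popcount=2 -> skip
r=35=100011 popcount=3 -> skip
r=36=100100 popcount=2 -> skip
r=37=100101 popcount=3 -> skip
r=38=100110 popcount=3 -> skip
r=39=100111 popcount=4 -> skip
r=40=101000 popcount=2 -> skip
r=41=101001 popcount=3 -> skip
r=42=101010 popcount=3 -> skip
r=43=101011 popcount=4 -> skip
r=44=101100 popcount=3 -> skip
r=45=101101 popcount=4 -> skip
r=46=101110 popcount=4 -> skip
r=47=101111 popcount=5 -> KEEP
r=48=110000 popcount=2 -> skip
r=49=110001 popcount=3 -> skip
r=50=110010 popcount=3 -> skip
r=51=110011 popcount=4 -> skip
r=52=110100 popcount=3 -> skip
r=53=110101 popcount=4 -> skip
r=54=110110 popcount=4 -> skip
r=55=110111 popcount=5 -> KEEP
r=56=111000 popcount=3 -> skip
r=57=111001 popcount=4 -> skip
r=58=111010 popcount=4 -> skip
r=59=111011 popcount=5 -> KEEP
r=60=111100 popcount=4 -> skip
r=61=111101 popcount=5 -> KEEP
r=62=111110 popcount=5 -> KEEP
r=63=111111 popcount=6 -> skip
r=64=1000000 popcount=1 -> skip
r=65=1000001 popcount=2 -> skip
r=66=1000010 popcount=2 -> skip
r=67=1000011 popcount=3 -> skip
r=68=1000100 popcount=2 -> skip
r=69=1000101 popcount=3 -> skip
r=70=1000110 popcount=3 -> skip
r=71=1000111 popcount=4 -> skip
r=72=1001000 popcount=2 -> skip
r=73=1001001 popcount=3 -> skip
r=74=1001010 popcount=3 -> skip
r=75=1001011 popcount=4 -> skip
r=76=1001100 popcount=3 -> skip
r=77=1001101 popcount=4 -> skip
r=78=1001110 popcount=4 -> skip
r=79=1001111 popcount=5 -> KEEP
r=80=1010000 popcount=2 -> skip
r=81=1010001 popcount=3 -> skip
r=82=1010010 popcount=3 -> skip
r=83=1010011 popcount=4 -> skip
r=84=1010100 popcount=3 -> skip
r=85=1010101 popcount=4 -> skip
r=86=1010110 popcount=4 -> skip
Kept rows: 31 47 55 59 61 62 79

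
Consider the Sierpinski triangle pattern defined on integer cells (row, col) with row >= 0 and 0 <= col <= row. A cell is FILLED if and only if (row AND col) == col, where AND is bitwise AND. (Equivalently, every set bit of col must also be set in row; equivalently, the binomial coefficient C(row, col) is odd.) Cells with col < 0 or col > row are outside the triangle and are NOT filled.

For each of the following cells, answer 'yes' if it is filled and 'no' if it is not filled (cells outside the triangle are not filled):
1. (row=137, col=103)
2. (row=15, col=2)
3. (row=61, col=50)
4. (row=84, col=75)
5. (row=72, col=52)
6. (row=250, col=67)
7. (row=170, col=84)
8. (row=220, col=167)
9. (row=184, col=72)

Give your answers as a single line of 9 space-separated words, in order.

(137,103): row=0b10001001, col=0b1100111, row AND col = 0b1 = 1; 1 != 103 -> empty
(15,2): row=0b1111, col=0b10, row AND col = 0b10 = 2; 2 == 2 -> filled
(61,50): row=0b111101, col=0b110010, row AND col = 0b110000 = 48; 48 != 50 -> empty
(84,75): row=0b1010100, col=0b1001011, row AND col = 0b1000000 = 64; 64 != 75 -> empty
(72,52): row=0b1001000, col=0b110100, row AND col = 0b0 = 0; 0 != 52 -> empty
(250,67): row=0b11111010, col=0b1000011, row AND col = 0b1000010 = 66; 66 != 67 -> empty
(170,84): row=0b10101010, col=0b1010100, row AND col = 0b0 = 0; 0 != 84 -> empty
(220,167): row=0b11011100, col=0b10100111, row AND col = 0b10000100 = 132; 132 != 167 -> empty
(184,72): row=0b10111000, col=0b1001000, row AND col = 0b1000 = 8; 8 != 72 -> empty

Answer: no yes no no no no no no no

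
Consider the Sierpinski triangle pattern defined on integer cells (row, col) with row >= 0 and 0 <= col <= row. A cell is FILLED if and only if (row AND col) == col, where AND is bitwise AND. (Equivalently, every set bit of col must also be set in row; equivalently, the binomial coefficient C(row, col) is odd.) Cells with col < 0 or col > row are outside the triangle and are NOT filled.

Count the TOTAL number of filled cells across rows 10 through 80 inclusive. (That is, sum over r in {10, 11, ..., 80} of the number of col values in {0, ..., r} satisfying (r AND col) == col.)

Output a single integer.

Answer: 862

Derivation:
r10=1010 pc2: +4 =4
r11=1011 pc3: +8 =12
r12=1100 pc2: +4 =16
r13=1101 pc3: +8 =24
r14=1110 pc3: +8 =32
r15=1111 pc4: +16 =48
r16=10000 pc1: +2 =50
r17=10001 pc2: +4 =54
r18=10010 pc2: +4 =58
r19=10011 pc3: +8 =66
r20=10100 pc2: +4 =70
r21=10101 pc3: +8 =78
r22=10110 pc3: +8 =86
r23=10111 pc4: +16 =102
r24=11000 pc2: +4 =106
r25=11001 pc3: +8 =114
r26=11010 pc3: +8 =122
r27=11011 pc4: +16 =138
r28=11100 pc3: +8 =146
r29=11101 pc4: +16 =162
r30=11110 pc4: +16 =178
r31=11111 pc5: +32 =210
r32=100000 pc1: +2 =212
r33=100001 pc2: +4 =216
r34=100010 pc2: +4 =220
r35=100011 pc3: +8 =228
r36=100100 pc2: +4 =232
r37=100101 pc3: +8 =240
r38=100110 pc3: +8 =248
r39=100111 pc4: +16 =264
r40=101000 pc2: +4 =268
r41=101001 pc3: +8 =276
r42=101010 pc3: +8 =284
r43=101011 pc4: +16 =300
r44=101100 pc3: +8 =308
r45=101101 pc4: +16 =324
r46=101110 pc4: +16 =340
r47=101111 pc5: +32 =372
r48=110000 pc2: +4 =376
r49=110001 pc3: +8 =384
r50=110010 pc3: +8 =392
r51=110011 pc4: +16 =408
r52=110100 pc3: +8 =416
r53=110101 pc4: +16 =432
r54=110110 pc4: +16 =448
r55=110111 pc5: +32 =480
r56=111000 pc3: +8 =488
r57=111001 pc4: +16 =504
r58=111010 pc4: +16 =520
r59=111011 pc5: +32 =552
r60=111100 pc4: +16 =568
r61=111101 pc5: +32 =600
r62=111110 pc5: +32 =632
r63=111111 pc6: +64 =696
r64=1000000 pc1: +2 =698
r65=1000001 pc2: +4 =702
r66=1000010 pc2: +4 =706
r67=1000011 pc3: +8 =714
r68=1000100 pc2: +4 =718
r69=1000101 pc3: +8 =726
r70=1000110 pc3: +8 =734
r71=1000111 pc4: +16 =750
r72=1001000 pc2: +4 =754
r73=1001001 pc3: +8 =762
r74=1001010 pc3: +8 =770
r75=1001011 pc4: +16 =786
r76=1001100 pc3: +8 =794
r77=1001101 pc4: +16 =810
r78=1001110 pc4: +16 =826
r79=1001111 pc5: +32 =858
r80=1010000 pc2: +4 =862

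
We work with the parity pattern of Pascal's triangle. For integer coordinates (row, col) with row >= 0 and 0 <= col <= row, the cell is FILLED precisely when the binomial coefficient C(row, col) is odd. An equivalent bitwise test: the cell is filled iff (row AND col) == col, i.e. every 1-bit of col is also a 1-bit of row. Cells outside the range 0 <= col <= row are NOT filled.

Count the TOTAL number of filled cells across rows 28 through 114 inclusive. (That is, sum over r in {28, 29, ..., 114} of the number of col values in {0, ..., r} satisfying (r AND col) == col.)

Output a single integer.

Answer: 1408

Derivation:
r28=11100 pc3: +8 =8
r29=11101 pc4: +16 =24
r30=11110 pc4: +16 =40
r31=11111 pc5: +32 =72
r32=100000 pc1: +2 =74
r33=100001 pc2: +4 =78
r34=100010 pc2: +4 =82
r35=100011 pc3: +8 =90
r36=100100 pc2: +4 =94
r37=100101 pc3: +8 =102
r38=100110 pc3: +8 =110
r39=100111 pc4: +16 =126
r40=101000 pc2: +4 =130
r41=101001 pc3: +8 =138
r42=101010 pc3: +8 =146
r43=101011 pc4: +16 =162
r44=101100 pc3: +8 =170
r45=101101 pc4: +16 =186
r46=101110 pc4: +16 =202
r47=101111 pc5: +32 =234
r48=110000 pc2: +4 =238
r49=110001 pc3: +8 =246
r50=110010 pc3: +8 =254
r51=110011 pc4: +16 =270
r52=110100 pc3: +8 =278
r53=110101 pc4: +16 =294
r54=110110 pc4: +16 =310
r55=110111 pc5: +32 =342
r56=111000 pc3: +8 =350
r57=111001 pc4: +16 =366
r58=111010 pc4: +16 =382
r59=111011 pc5: +32 =414
r60=111100 pc4: +16 =430
r61=111101 pc5: +32 =462
r62=111110 pc5: +32 =494
r63=111111 pc6: +64 =558
r64=1000000 pc1: +2 =560
r65=1000001 pc2: +4 =564
r66=1000010 pc2: +4 =568
r67=1000011 pc3: +8 =576
r68=1000100 pc2: +4 =580
r69=1000101 pc3: +8 =588
r70=1000110 pc3: +8 =596
r71=1000111 pc4: +16 =612
r72=1001000 pc2: +4 =616
r73=1001001 pc3: +8 =624
r74=1001010 pc3: +8 =632
r75=1001011 pc4: +16 =648
r76=1001100 pc3: +8 =656
r77=1001101 pc4: +16 =672
r78=1001110 pc4: +16 =688
r79=1001111 pc5: +32 =720
r80=1010000 pc2: +4 =724
r81=1010001 pc3: +8 =732
r82=1010010 pc3: +8 =740
r83=1010011 pc4: +16 =756
r84=1010100 pc3: +8 =764
r85=1010101 pc4: +16 =780
r86=1010110 pc4: +16 =796
r87=1010111 pc5: +32 =828
r88=1011000 pc3: +8 =836
r89=1011001 pc4: +16 =852
r90=1011010 pc4: +16 =868
r91=1011011 pc5: +32 =900
r92=1011100 pc4: +16 =916
r93=1011101 pc5: +32 =948
r94=1011110 pc5: +32 =980
r95=1011111 pc6: +64 =1044
r96=1100000 pc2: +4 =1048
r97=1100001 pc3: +8 =1056
r98=1100010 pc3: +8 =1064
r99=1100011 pc4: +16 =1080
r100=1100100 pc3: +8 =1088
r101=1100101 pc4: +16 =1104
r102=1100110 pc4: +16 =1120
r103=1100111 pc5: +32 =1152
r104=1101000 pc3: +8 =1160
r105=1101001 pc4: +16 =1176
r106=1101010 pc4: +16 =1192
r107=1101011 pc5: +32 =1224
r108=1101100 pc4: +16 =1240
r109=1101101 pc5: +32 =1272
r110=1101110 pc5: +32 =1304
r111=1101111 pc6: +64 =1368
r112=1110000 pc3: +8 =1376
r113=1110001 pc4: +16 =1392
r114=1110010 pc4: +16 =1408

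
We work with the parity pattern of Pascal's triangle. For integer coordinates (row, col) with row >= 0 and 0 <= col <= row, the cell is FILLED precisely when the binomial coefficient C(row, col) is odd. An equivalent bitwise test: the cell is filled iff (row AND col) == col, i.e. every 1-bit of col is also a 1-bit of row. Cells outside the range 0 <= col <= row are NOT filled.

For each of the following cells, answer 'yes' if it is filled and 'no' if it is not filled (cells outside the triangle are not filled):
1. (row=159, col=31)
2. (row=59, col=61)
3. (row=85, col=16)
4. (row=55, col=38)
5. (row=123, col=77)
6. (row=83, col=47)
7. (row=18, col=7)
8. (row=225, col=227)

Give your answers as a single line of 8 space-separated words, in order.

(159,31): row=0b10011111, col=0b11111, row AND col = 0b11111 = 31; 31 == 31 -> filled
(59,61): col outside [0, 59] -> not filled
(85,16): row=0b1010101, col=0b10000, row AND col = 0b10000 = 16; 16 == 16 -> filled
(55,38): row=0b110111, col=0b100110, row AND col = 0b100110 = 38; 38 == 38 -> filled
(123,77): row=0b1111011, col=0b1001101, row AND col = 0b1001001 = 73; 73 != 77 -> empty
(83,47): row=0b1010011, col=0b101111, row AND col = 0b11 = 3; 3 != 47 -> empty
(18,7): row=0b10010, col=0b111, row AND col = 0b10 = 2; 2 != 7 -> empty
(225,227): col outside [0, 225] -> not filled

Answer: yes no yes yes no no no no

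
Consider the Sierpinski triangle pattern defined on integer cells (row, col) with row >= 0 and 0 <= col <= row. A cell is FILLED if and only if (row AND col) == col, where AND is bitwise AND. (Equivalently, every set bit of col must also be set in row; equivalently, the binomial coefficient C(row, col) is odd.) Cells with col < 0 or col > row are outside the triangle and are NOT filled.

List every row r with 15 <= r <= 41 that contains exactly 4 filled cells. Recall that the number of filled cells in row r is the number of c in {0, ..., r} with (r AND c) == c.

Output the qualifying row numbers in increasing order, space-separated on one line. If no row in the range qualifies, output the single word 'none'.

Row r has 2^popcount(r) filled cells, so we need popcount(r) = log2(4) = 2.
Scan r = 15..41 and keep those with exactly 2 one-bits:
r=15=1111 popcount=4 -> skip
r=16=10000 popcount=1 -> skip
r=17=10001 popcount=2 -> KEEP
r=18=10010 popcount=2 -> KEEP
r=19=10011 popcount=3 -> skip
r=20=10100 popcount=2 -> KEEP
r=21=10101 popcount=3 -> skip
r=22=10110 popcount=3 -> skip
r=23=10111 popcount=4 -> skip
r=24=11000 popcount=2 -> KEEP
r=25=11001 popcount=3 -> skip
r=26=11010 popcount=3 -> skip
r=27=11011 popcount=4 -> skip
r=28=11100 popcount=3 -> skip
r=29=11101 popcount=4 -> skip
r=30=11110 popcount=4 -> skip
r=31=11111 popcount=5 -> skip
r=32=100000 popcount=1 -> skip
r=33=100001 popcount=2 -> KEEP
r=34=100010 popcount=2 -> KEEP
r=35=100011 popcount=3 -> skip
r=36=100100 popcount=2 -> KEEP
r=37=100101 popcount=3 -> skip
r=38=100110 popcount=3 -> skip
r=39=100111 popcount=4 -> skip
r=40=101000 popcount=2 -> KEEP
r=41=101001 popcount=3 -> skip
Kept rows: 17 18 20 24 33 34 36 40

Answer: 17 18 20 24 33 34 36 40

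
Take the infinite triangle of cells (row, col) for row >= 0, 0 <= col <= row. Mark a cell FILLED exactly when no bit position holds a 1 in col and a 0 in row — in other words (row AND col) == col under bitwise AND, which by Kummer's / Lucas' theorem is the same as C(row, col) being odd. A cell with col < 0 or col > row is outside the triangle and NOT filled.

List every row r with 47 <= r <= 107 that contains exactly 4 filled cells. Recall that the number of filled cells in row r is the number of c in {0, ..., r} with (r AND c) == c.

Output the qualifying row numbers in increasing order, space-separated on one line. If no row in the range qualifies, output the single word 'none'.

Answer: 48 65 66 68 72 80 96

Derivation:
Row r has 2^popcount(r) filled cells, so we need popcount(r) = log2(4) = 2.
Scan r = 47..107 and keep those with exactly 2 one-bits:
r=47=101111 popcount=5 -> skip
r=48=110000 popcount=2 -> KEEP
r=49=110001 popcount=3 -> skip
r=50=110010 popcount=3 -> skip
r=51=110011 popcount=4 -> skip
r=52=110100 popcount=3 -> skip
r=53=110101 popcount=4 -> skip
r=54=110110 popcount=4 -> skip
r=55=110111 popcount=5 -> skip
r=56=111000 popcount=3 -> skip
r=57=111001 popcount=4 -> skip
r=58=111010 popcount=4 -> skip
r=59=111011 popcount=5 -> skip
r=60=111100 popcount=4 -> skip
r=61=111101 popcount=5 -> skip
r=62=111110 popcount=5 -> skip
r=63=111111 popcount=6 -> skip
r=64=1000000 popcount=1 -> skip
r=65=1000001 popcount=2 -> KEEP
r=66=1000010 popcount=2 -> KEEP
r=67=1000011 popcount=3 -> skip
r=68=1000100 popcount=2 -> KEEP
r=69=1000101 popcount=3 -> skip
r=70=1000110 popcount=3 -> skip
r=71=1000111 popcount=4 -> skip
r=72=1001000 popcount=2 -> KEEP
r=73=1001001 popcount=3 -> skip
r=74=1001010 popcount=3 -> skip
r=75=1001011 popcount=4 -> skip
r=76=1001100 popcount=3 -> skip
r=77=1001101 popcount=4 -> skip
r=78=1001110 popcount=4 -> skip
r=79=1001111 popcount=5 -> skip
r=80=1010000 popcount=2 -> KEEP
r=81=1010001 popcount=3 -> skip
r=82=1010010 popcount=3 -> skip
r=83=1010011 popcount=4 -> skip
r=84=1010100 popcount=3 -> skip
r=85=1010101 popcount=4 -> skip
r=86=1010110 popcount=4 -> skip
r=87=1010111 popcount=5 -> skip
r=88=1011000 popcount=3 -> skip
r=89=1011001 popcount=4 -> skip
r=90=1011010 popcount=4 -> skip
r=91=1011011 popcount=5 -> skip
r=92=1011100 popcount=4 -> skip
r=93=1011101 popcount=5 -> skip
r=94=1011110 popcount=5 -> skip
r=95=1011111 popcount=6 -> skip
r=96=1100000 popcount=2 -> KEEP
r=97=1100001 popcount=3 -> skip
r=98=1100010 popcount=3 -> skip
r=99=1100011 popcount=4 -> skip
r=100=1100100 popcount=3 -> skip
r=101=1100101 popcount=4 -> skip
r=102=1100110 popcount=4 -> skip
r=103=1100111 popcount=5 -> skip
r=104=1101000 popcount=3 -> skip
r=105=1101001 popcount=4 -> skip
r=106=1101010 popcount=4 -> skip
r=107=1101011 popcount=5 -> skip
Kept rows: 48 65 66 68 72 80 96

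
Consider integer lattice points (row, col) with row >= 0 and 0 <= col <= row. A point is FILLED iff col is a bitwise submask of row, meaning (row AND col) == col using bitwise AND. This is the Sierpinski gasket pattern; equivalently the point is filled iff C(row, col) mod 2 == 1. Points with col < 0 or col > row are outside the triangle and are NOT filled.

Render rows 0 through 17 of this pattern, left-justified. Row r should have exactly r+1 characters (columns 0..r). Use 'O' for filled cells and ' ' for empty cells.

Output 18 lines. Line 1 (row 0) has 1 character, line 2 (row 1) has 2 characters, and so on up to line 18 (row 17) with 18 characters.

r0=0: O
r1=1: OO
r2=10: O O
r3=11: OOOO
r4=100: O   O
r5=101: OO  OO
r6=110: O O O O
r7=111: OOOOOOOO
r8=1000: O       O
r9=1001: OO      OO
r10=1010: O O     O O
r11=1011: OOOO    OOOO
r12=1100: O   O   O   O
r13=1101: OO  OO  OO  OO
r14=1110: O O O O O O O O
r15=1111: OOOOOOOOOOOOOOOO
r16=10000: O               O
r17=10001: OO              OO

Answer: O
OO
O O
OOOO
O   O
OO  OO
O O O O
OOOOOOOO
O       O
OO      OO
O O     O O
OOOO    OOOO
O   O   O   O
OO  OO  OO  OO
O O O O O O O O
OOOOOOOOOOOOOOOO
O               O
OO              OO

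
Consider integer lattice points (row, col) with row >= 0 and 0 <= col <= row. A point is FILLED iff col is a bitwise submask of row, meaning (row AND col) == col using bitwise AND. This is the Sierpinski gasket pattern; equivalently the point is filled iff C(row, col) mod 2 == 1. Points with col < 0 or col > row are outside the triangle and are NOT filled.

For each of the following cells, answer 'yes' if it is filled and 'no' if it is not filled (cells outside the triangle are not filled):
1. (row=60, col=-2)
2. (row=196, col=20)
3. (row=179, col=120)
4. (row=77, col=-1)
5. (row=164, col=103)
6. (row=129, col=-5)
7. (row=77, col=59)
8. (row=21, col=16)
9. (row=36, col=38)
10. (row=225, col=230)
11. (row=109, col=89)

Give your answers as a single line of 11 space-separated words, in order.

Answer: no no no no no no no yes no no no

Derivation:
(60,-2): col outside [0, 60] -> not filled
(196,20): row=0b11000100, col=0b10100, row AND col = 0b100 = 4; 4 != 20 -> empty
(179,120): row=0b10110011, col=0b1111000, row AND col = 0b110000 = 48; 48 != 120 -> empty
(77,-1): col outside [0, 77] -> not filled
(164,103): row=0b10100100, col=0b1100111, row AND col = 0b100100 = 36; 36 != 103 -> empty
(129,-5): col outside [0, 129] -> not filled
(77,59): row=0b1001101, col=0b111011, row AND col = 0b1001 = 9; 9 != 59 -> empty
(21,16): row=0b10101, col=0b10000, row AND col = 0b10000 = 16; 16 == 16 -> filled
(36,38): col outside [0, 36] -> not filled
(225,230): col outside [0, 225] -> not filled
(109,89): row=0b1101101, col=0b1011001, row AND col = 0b1001001 = 73; 73 != 89 -> empty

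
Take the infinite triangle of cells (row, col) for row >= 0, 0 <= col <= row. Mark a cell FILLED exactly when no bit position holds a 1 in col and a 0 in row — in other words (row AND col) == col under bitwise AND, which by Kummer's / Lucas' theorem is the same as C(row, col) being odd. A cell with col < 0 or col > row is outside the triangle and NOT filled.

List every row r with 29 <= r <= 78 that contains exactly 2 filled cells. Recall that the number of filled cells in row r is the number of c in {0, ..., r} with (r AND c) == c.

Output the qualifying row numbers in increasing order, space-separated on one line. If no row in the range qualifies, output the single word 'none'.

Row r has 2^popcount(r) filled cells, so we need popcount(r) = log2(2) = 1.
Scan r = 29..78 and keep those with exactly 1 one-bits:
r=29=11101 popcount=4 -> skip
r=30=11110 popcount=4 -> skip
r=31=11111 popcount=5 -> skip
r=32=100000 popcount=1 -> KEEP
r=33=100001 popcount=2 -> skip
r=34=100010 popcount=2 -> skip
r=35=100011 popcount=3 -> skip
r=36=100100 popcount=2 -> skip
r=37=100101 popcount=3 -> skip
r=38=100110 popcount=3 -> skip
r=39=100111 popcount=4 -> skip
r=40=101000 popcount=2 -> skip
r=41=101001 popcount=3 -> skip
r=42=101010 popcount=3 -> skip
r=43=101011 popcount=4 -> skip
r=44=101100 popcount=3 -> skip
r=45=101101 popcount=4 -> skip
r=46=101110 popcount=4 -> skip
r=47=101111 popcount=5 -> skip
r=48=110000 popcount=2 -> skip
r=49=110001 popcount=3 -> skip
r=50=110010 popcount=3 -> skip
r=51=110011 popcount=4 -> skip
r=52=110100 popcount=3 -> skip
r=53=110101 popcount=4 -> skip
r=54=110110 popcount=4 -> skip
r=55=110111 popcount=5 -> skip
r=56=111000 popcount=3 -> skip
r=57=111001 popcount=4 -> skip
r=58=111010 popcount=4 -> skip
r=59=111011 popcount=5 -> skip
r=60=111100 popcount=4 -> skip
r=61=111101 popcount=5 -> skip
r=62=111110 popcount=5 -> skip
r=63=111111 popcount=6 -> skip
r=64=1000000 popcount=1 -> KEEP
r=65=1000001 popcount=2 -> skip
r=66=1000010 popcount=2 -> skip
r=67=1000011 popcount=3 -> skip
r=68=1000100 popcount=2 -> skip
r=69=1000101 popcount=3 -> skip
r=70=1000110 popcount=3 -> skip
r=71=1000111 popcount=4 -> skip
r=72=1001000 popcount=2 -> skip
r=73=1001001 popcount=3 -> skip
r=74=1001010 popcount=3 -> skip
r=75=1001011 popcount=4 -> skip
r=76=1001100 popcount=3 -> skip
r=77=1001101 popcount=4 -> skip
r=78=1001110 popcount=4 -> skip
Kept rows: 32 64

Answer: 32 64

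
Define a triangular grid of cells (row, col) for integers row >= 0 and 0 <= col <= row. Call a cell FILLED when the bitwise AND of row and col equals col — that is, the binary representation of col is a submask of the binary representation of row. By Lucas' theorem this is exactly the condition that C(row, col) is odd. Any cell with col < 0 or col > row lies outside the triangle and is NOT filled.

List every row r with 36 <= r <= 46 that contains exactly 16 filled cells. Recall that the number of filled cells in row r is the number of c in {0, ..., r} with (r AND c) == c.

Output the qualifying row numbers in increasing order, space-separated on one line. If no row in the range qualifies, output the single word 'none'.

Row r has 2^popcount(r) filled cells, so we need popcount(r) = log2(16) = 4.
Scan r = 36..46 and keep those with exactly 4 one-bits:
r=36=100100 popcount=2 -> skip
r=37=100101 popcount=3 -> skip
r=38=100110 popcount=3 -> skip
r=39=100111 popcount=4 -> KEEP
r=40=101000 popcount=2 -> skip
r=41=101001 popcount=3 -> skip
r=42=101010 popcount=3 -> skip
r=43=101011 popcount=4 -> KEEP
r=44=101100 popcount=3 -> skip
r=45=101101 popcount=4 -> KEEP
r=46=101110 popcount=4 -> KEEP
Kept rows: 39 43 45 46

Answer: 39 43 45 46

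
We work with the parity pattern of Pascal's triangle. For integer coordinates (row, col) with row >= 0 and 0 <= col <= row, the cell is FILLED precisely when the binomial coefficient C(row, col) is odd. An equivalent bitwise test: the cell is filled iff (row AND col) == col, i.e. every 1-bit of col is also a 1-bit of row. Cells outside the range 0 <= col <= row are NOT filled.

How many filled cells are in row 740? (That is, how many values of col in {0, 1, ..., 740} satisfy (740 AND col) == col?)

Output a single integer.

740 in binary = 1011100100
popcount(740) = number of 1-bits in 1011100100 = 5
A col c satisfies (740 AND c) == c iff every set bit of c is also set in 740; each of the 5 set bits of 740 can independently be on or off in c.
count = 2^5 = 32

Answer: 32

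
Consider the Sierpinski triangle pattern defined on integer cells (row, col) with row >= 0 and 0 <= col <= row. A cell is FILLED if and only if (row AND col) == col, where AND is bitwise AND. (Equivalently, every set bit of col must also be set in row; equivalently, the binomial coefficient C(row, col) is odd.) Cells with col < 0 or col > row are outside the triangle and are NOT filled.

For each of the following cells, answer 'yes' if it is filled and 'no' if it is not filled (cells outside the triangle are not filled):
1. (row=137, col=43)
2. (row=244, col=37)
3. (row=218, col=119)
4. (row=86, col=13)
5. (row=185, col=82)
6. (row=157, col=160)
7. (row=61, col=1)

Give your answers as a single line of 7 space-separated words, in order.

(137,43): row=0b10001001, col=0b101011, row AND col = 0b1001 = 9; 9 != 43 -> empty
(244,37): row=0b11110100, col=0b100101, row AND col = 0b100100 = 36; 36 != 37 -> empty
(218,119): row=0b11011010, col=0b1110111, row AND col = 0b1010010 = 82; 82 != 119 -> empty
(86,13): row=0b1010110, col=0b1101, row AND col = 0b100 = 4; 4 != 13 -> empty
(185,82): row=0b10111001, col=0b1010010, row AND col = 0b10000 = 16; 16 != 82 -> empty
(157,160): col outside [0, 157] -> not filled
(61,1): row=0b111101, col=0b1, row AND col = 0b1 = 1; 1 == 1 -> filled

Answer: no no no no no no yes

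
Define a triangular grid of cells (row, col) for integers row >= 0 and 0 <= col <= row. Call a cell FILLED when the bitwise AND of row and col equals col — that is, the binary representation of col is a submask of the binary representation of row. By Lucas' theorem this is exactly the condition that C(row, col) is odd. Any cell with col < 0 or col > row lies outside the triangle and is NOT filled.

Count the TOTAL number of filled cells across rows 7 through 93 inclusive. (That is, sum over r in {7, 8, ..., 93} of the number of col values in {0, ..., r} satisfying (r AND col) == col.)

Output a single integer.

Answer: 1100

Derivation:
r7=111 pc3: +8 =8
r8=1000 pc1: +2 =10
r9=1001 pc2: +4 =14
r10=1010 pc2: +4 =18
r11=1011 pc3: +8 =26
r12=1100 pc2: +4 =30
r13=1101 pc3: +8 =38
r14=1110 pc3: +8 =46
r15=1111 pc4: +16 =62
r16=10000 pc1: +2 =64
r17=10001 pc2: +4 =68
r18=10010 pc2: +4 =72
r19=10011 pc3: +8 =80
r20=10100 pc2: +4 =84
r21=10101 pc3: +8 =92
r22=10110 pc3: +8 =100
r23=10111 pc4: +16 =116
r24=11000 pc2: +4 =120
r25=11001 pc3: +8 =128
r26=11010 pc3: +8 =136
r27=11011 pc4: +16 =152
r28=11100 pc3: +8 =160
r29=11101 pc4: +16 =176
r30=11110 pc4: +16 =192
r31=11111 pc5: +32 =224
r32=100000 pc1: +2 =226
r33=100001 pc2: +4 =230
r34=100010 pc2: +4 =234
r35=100011 pc3: +8 =242
r36=100100 pc2: +4 =246
r37=100101 pc3: +8 =254
r38=100110 pc3: +8 =262
r39=100111 pc4: +16 =278
r40=101000 pc2: +4 =282
r41=101001 pc3: +8 =290
r42=101010 pc3: +8 =298
r43=101011 pc4: +16 =314
r44=101100 pc3: +8 =322
r45=101101 pc4: +16 =338
r46=101110 pc4: +16 =354
r47=101111 pc5: +32 =386
r48=110000 pc2: +4 =390
r49=110001 pc3: +8 =398
r50=110010 pc3: +8 =406
r51=110011 pc4: +16 =422
r52=110100 pc3: +8 =430
r53=110101 pc4: +16 =446
r54=110110 pc4: +16 =462
r55=110111 pc5: +32 =494
r56=111000 pc3: +8 =502
r57=111001 pc4: +16 =518
r58=111010 pc4: +16 =534
r59=111011 pc5: +32 =566
r60=111100 pc4: +16 =582
r61=111101 pc5: +32 =614
r62=111110 pc5: +32 =646
r63=111111 pc6: +64 =710
r64=1000000 pc1: +2 =712
r65=1000001 pc2: +4 =716
r66=1000010 pc2: +4 =720
r67=1000011 pc3: +8 =728
r68=1000100 pc2: +4 =732
r69=1000101 pc3: +8 =740
r70=1000110 pc3: +8 =748
r71=1000111 pc4: +16 =764
r72=1001000 pc2: +4 =768
r73=1001001 pc3: +8 =776
r74=1001010 pc3: +8 =784
r75=1001011 pc4: +16 =800
r76=1001100 pc3: +8 =808
r77=1001101 pc4: +16 =824
r78=1001110 pc4: +16 =840
r79=1001111 pc5: +32 =872
r80=1010000 pc2: +4 =876
r81=1010001 pc3: +8 =884
r82=1010010 pc3: +8 =892
r83=1010011 pc4: +16 =908
r84=1010100 pc3: +8 =916
r85=1010101 pc4: +16 =932
r86=1010110 pc4: +16 =948
r87=1010111 pc5: +32 =980
r88=1011000 pc3: +8 =988
r89=1011001 pc4: +16 =1004
r90=1011010 pc4: +16 =1020
r91=1011011 pc5: +32 =1052
r92=1011100 pc4: +16 =1068
r93=1011101 pc5: +32 =1100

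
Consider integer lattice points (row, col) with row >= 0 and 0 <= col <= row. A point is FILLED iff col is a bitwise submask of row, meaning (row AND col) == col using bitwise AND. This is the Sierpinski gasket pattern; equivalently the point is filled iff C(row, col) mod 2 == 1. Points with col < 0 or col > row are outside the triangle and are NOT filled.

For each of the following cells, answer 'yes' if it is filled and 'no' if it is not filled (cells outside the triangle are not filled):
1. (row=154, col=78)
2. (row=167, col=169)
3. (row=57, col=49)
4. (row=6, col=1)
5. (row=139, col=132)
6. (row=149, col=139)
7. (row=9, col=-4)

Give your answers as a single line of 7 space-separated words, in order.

Answer: no no yes no no no no

Derivation:
(154,78): row=0b10011010, col=0b1001110, row AND col = 0b1010 = 10; 10 != 78 -> empty
(167,169): col outside [0, 167] -> not filled
(57,49): row=0b111001, col=0b110001, row AND col = 0b110001 = 49; 49 == 49 -> filled
(6,1): row=0b110, col=0b1, row AND col = 0b0 = 0; 0 != 1 -> empty
(139,132): row=0b10001011, col=0b10000100, row AND col = 0b10000000 = 128; 128 != 132 -> empty
(149,139): row=0b10010101, col=0b10001011, row AND col = 0b10000001 = 129; 129 != 139 -> empty
(9,-4): col outside [0, 9] -> not filled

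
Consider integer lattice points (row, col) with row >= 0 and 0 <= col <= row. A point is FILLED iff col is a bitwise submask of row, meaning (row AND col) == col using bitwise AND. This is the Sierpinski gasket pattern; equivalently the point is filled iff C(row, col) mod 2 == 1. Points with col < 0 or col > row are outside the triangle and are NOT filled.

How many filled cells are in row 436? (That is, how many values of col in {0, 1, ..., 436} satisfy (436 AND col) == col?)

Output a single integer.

436 in binary = 110110100
popcount(436) = number of 1-bits in 110110100 = 5
A col c satisfies (436 AND c) == c iff every set bit of c is also set in 436; each of the 5 set bits of 436 can independently be on or off in c.
count = 2^5 = 32

Answer: 32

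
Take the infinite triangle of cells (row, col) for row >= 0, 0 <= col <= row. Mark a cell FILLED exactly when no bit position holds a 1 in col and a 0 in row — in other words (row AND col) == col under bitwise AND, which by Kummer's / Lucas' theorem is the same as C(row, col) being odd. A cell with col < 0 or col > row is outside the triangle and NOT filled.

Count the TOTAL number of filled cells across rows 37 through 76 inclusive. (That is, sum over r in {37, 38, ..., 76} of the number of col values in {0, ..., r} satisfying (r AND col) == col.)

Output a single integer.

Answer: 562

Derivation:
r37=100101 pc3: +8 =8
r38=100110 pc3: +8 =16
r39=100111 pc4: +16 =32
r40=101000 pc2: +4 =36
r41=101001 pc3: +8 =44
r42=101010 pc3: +8 =52
r43=101011 pc4: +16 =68
r44=101100 pc3: +8 =76
r45=101101 pc4: +16 =92
r46=101110 pc4: +16 =108
r47=101111 pc5: +32 =140
r48=110000 pc2: +4 =144
r49=110001 pc3: +8 =152
r50=110010 pc3: +8 =160
r51=110011 pc4: +16 =176
r52=110100 pc3: +8 =184
r53=110101 pc4: +16 =200
r54=110110 pc4: +16 =216
r55=110111 pc5: +32 =248
r56=111000 pc3: +8 =256
r57=111001 pc4: +16 =272
r58=111010 pc4: +16 =288
r59=111011 pc5: +32 =320
r60=111100 pc4: +16 =336
r61=111101 pc5: +32 =368
r62=111110 pc5: +32 =400
r63=111111 pc6: +64 =464
r64=1000000 pc1: +2 =466
r65=1000001 pc2: +4 =470
r66=1000010 pc2: +4 =474
r67=1000011 pc3: +8 =482
r68=1000100 pc2: +4 =486
r69=1000101 pc3: +8 =494
r70=1000110 pc3: +8 =502
r71=1000111 pc4: +16 =518
r72=1001000 pc2: +4 =522
r73=1001001 pc3: +8 =530
r74=1001010 pc3: +8 =538
r75=1001011 pc4: +16 =554
r76=1001100 pc3: +8 =562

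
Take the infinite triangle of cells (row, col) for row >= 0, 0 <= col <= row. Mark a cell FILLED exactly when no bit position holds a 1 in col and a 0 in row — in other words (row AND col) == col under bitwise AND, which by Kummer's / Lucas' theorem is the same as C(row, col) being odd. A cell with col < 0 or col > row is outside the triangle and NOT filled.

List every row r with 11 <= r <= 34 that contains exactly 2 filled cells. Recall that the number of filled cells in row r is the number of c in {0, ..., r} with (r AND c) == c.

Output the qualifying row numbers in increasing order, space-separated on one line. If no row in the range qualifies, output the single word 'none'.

Row r has 2^popcount(r) filled cells, so we need popcount(r) = log2(2) = 1.
Scan r = 11..34 and keep those with exactly 1 one-bits:
r=11=1011 popcount=3 -> skip
r=12=1100 popcount=2 -> skip
r=13=1101 popcount=3 -> skip
r=14=1110 popcount=3 -> skip
r=15=1111 popcount=4 -> skip
r=16=10000 popcount=1 -> KEEP
r=17=10001 popcount=2 -> skip
r=18=10010 popcount=2 -> skip
r=19=10011 popcount=3 -> skip
r=20=10100 popcount=2 -> skip
r=21=10101 popcount=3 -> skip
r=22=10110 popcount=3 -> skip
r=23=10111 popcount=4 -> skip
r=24=11000 popcount=2 -> skip
r=25=11001 popcount=3 -> skip
r=26=11010 popcount=3 -> skip
r=27=11011 popcount=4 -> skip
r=28=11100 popcount=3 -> skip
r=29=11101 popcount=4 -> skip
r=30=11110 popcount=4 -> skip
r=31=11111 popcount=5 -> skip
r=32=100000 popcount=1 -> KEEP
r=33=100001 popcount=2 -> skip
r=34=100010 popcount=2 -> skip
Kept rows: 16 32

Answer: 16 32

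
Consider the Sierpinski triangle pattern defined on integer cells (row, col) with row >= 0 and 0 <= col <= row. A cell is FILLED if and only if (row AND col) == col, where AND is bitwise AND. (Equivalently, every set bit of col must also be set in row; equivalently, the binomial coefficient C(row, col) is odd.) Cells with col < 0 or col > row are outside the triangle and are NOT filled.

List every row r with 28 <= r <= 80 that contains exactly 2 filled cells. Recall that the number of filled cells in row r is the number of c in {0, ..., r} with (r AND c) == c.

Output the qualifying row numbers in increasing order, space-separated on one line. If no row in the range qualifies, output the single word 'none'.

Answer: 32 64

Derivation:
Row r has 2^popcount(r) filled cells, so we need popcount(r) = log2(2) = 1.
Scan r = 28..80 and keep those with exactly 1 one-bits:
r=28=11100 popcount=3 -> skip
r=29=11101 popcount=4 -> skip
r=30=11110 popcount=4 -> skip
r=31=11111 popcount=5 -> skip
r=32=100000 popcount=1 -> KEEP
r=33=100001 popcount=2 -> skip
r=34=100010 popcount=2 -> skip
r=35=100011 popcount=3 -> skip
r=36=100100 popcount=2 -> skip
r=37=100101 popcount=3 -> skip
r=38=100110 popcount=3 -> skip
r=39=100111 popcount=4 -> skip
r=40=101000 popcount=2 -> skip
r=41=101001 popcount=3 -> skip
r=42=101010 popcount=3 -> skip
r=43=101011 popcount=4 -> skip
r=44=101100 popcount=3 -> skip
r=45=101101 popcount=4 -> skip
r=46=101110 popcount=4 -> skip
r=47=101111 popcount=5 -> skip
r=48=110000 popcount=2 -> skip
r=49=110001 popcount=3 -> skip
r=50=110010 popcount=3 -> skip
r=51=110011 popcount=4 -> skip
r=52=110100 popcount=3 -> skip
r=53=110101 popcount=4 -> skip
r=54=110110 popcount=4 -> skip
r=55=110111 popcount=5 -> skip
r=56=111000 popcount=3 -> skip
r=57=111001 popcount=4 -> skip
r=58=111010 popcount=4 -> skip
r=59=111011 popcount=5 -> skip
r=60=111100 popcount=4 -> skip
r=61=111101 popcount=5 -> skip
r=62=111110 popcount=5 -> skip
r=63=111111 popcount=6 -> skip
r=64=1000000 popcount=1 -> KEEP
r=65=1000001 popcount=2 -> skip
r=66=1000010 popcount=2 -> skip
r=67=1000011 popcount=3 -> skip
r=68=1000100 popcount=2 -> skip
r=69=1000101 popcount=3 -> skip
r=70=1000110 popcount=3 -> skip
r=71=1000111 popcount=4 -> skip
r=72=1001000 popcount=2 -> skip
r=73=1001001 popcount=3 -> skip
r=74=1001010 popcount=3 -> skip
r=75=1001011 popcount=4 -> skip
r=76=1001100 popcount=3 -> skip
r=77=1001101 popcount=4 -> skip
r=78=1001110 popcount=4 -> skip
r=79=1001111 popcount=5 -> skip
r=80=1010000 popcount=2 -> skip
Kept rows: 32 64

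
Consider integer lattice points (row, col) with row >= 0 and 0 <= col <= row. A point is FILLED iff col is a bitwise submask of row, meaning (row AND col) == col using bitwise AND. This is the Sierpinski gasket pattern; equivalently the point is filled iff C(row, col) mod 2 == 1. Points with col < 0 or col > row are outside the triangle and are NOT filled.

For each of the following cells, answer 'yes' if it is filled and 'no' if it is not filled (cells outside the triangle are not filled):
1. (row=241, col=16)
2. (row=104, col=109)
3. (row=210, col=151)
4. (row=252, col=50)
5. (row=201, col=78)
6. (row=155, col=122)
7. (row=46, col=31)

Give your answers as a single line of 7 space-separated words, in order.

Answer: yes no no no no no no

Derivation:
(241,16): row=0b11110001, col=0b10000, row AND col = 0b10000 = 16; 16 == 16 -> filled
(104,109): col outside [0, 104] -> not filled
(210,151): row=0b11010010, col=0b10010111, row AND col = 0b10010010 = 146; 146 != 151 -> empty
(252,50): row=0b11111100, col=0b110010, row AND col = 0b110000 = 48; 48 != 50 -> empty
(201,78): row=0b11001001, col=0b1001110, row AND col = 0b1001000 = 72; 72 != 78 -> empty
(155,122): row=0b10011011, col=0b1111010, row AND col = 0b11010 = 26; 26 != 122 -> empty
(46,31): row=0b101110, col=0b11111, row AND col = 0b1110 = 14; 14 != 31 -> empty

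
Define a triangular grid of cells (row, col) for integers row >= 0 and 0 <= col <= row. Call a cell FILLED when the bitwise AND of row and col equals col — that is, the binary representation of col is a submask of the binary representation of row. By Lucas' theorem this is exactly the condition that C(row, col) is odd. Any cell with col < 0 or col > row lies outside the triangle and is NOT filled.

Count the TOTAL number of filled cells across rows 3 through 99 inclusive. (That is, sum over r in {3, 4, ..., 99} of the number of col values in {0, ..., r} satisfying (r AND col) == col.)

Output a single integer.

Answer: 1246

Derivation:
r3=11 pc2: +4 =4
r4=100 pc1: +2 =6
r5=101 pc2: +4 =10
r6=110 pc2: +4 =14
r7=111 pc3: +8 =22
r8=1000 pc1: +2 =24
r9=1001 pc2: +4 =28
r10=1010 pc2: +4 =32
r11=1011 pc3: +8 =40
r12=1100 pc2: +4 =44
r13=1101 pc3: +8 =52
r14=1110 pc3: +8 =60
r15=1111 pc4: +16 =76
r16=10000 pc1: +2 =78
r17=10001 pc2: +4 =82
r18=10010 pc2: +4 =86
r19=10011 pc3: +8 =94
r20=10100 pc2: +4 =98
r21=10101 pc3: +8 =106
r22=10110 pc3: +8 =114
r23=10111 pc4: +16 =130
r24=11000 pc2: +4 =134
r25=11001 pc3: +8 =142
r26=11010 pc3: +8 =150
r27=11011 pc4: +16 =166
r28=11100 pc3: +8 =174
r29=11101 pc4: +16 =190
r30=11110 pc4: +16 =206
r31=11111 pc5: +32 =238
r32=100000 pc1: +2 =240
r33=100001 pc2: +4 =244
r34=100010 pc2: +4 =248
r35=100011 pc3: +8 =256
r36=100100 pc2: +4 =260
r37=100101 pc3: +8 =268
r38=100110 pc3: +8 =276
r39=100111 pc4: +16 =292
r40=101000 pc2: +4 =296
r41=101001 pc3: +8 =304
r42=101010 pc3: +8 =312
r43=101011 pc4: +16 =328
r44=101100 pc3: +8 =336
r45=101101 pc4: +16 =352
r46=101110 pc4: +16 =368
r47=101111 pc5: +32 =400
r48=110000 pc2: +4 =404
r49=110001 pc3: +8 =412
r50=110010 pc3: +8 =420
r51=110011 pc4: +16 =436
r52=110100 pc3: +8 =444
r53=110101 pc4: +16 =460
r54=110110 pc4: +16 =476
r55=110111 pc5: +32 =508
r56=111000 pc3: +8 =516
r57=111001 pc4: +16 =532
r58=111010 pc4: +16 =548
r59=111011 pc5: +32 =580
r60=111100 pc4: +16 =596
r61=111101 pc5: +32 =628
r62=111110 pc5: +32 =660
r63=111111 pc6: +64 =724
r64=1000000 pc1: +2 =726
r65=1000001 pc2: +4 =730
r66=1000010 pc2: +4 =734
r67=1000011 pc3: +8 =742
r68=1000100 pc2: +4 =746
r69=1000101 pc3: +8 =754
r70=1000110 pc3: +8 =762
r71=1000111 pc4: +16 =778
r72=1001000 pc2: +4 =782
r73=1001001 pc3: +8 =790
r74=1001010 pc3: +8 =798
r75=1001011 pc4: +16 =814
r76=1001100 pc3: +8 =822
r77=1001101 pc4: +16 =838
r78=1001110 pc4: +16 =854
r79=1001111 pc5: +32 =886
r80=1010000 pc2: +4 =890
r81=1010001 pc3: +8 =898
r82=1010010 pc3: +8 =906
r83=1010011 pc4: +16 =922
r84=1010100 pc3: +8 =930
r85=1010101 pc4: +16 =946
r86=1010110 pc4: +16 =962
r87=1010111 pc5: +32 =994
r88=1011000 pc3: +8 =1002
r89=1011001 pc4: +16 =1018
r90=1011010 pc4: +16 =1034
r91=1011011 pc5: +32 =1066
r92=1011100 pc4: +16 =1082
r93=1011101 pc5: +32 =1114
r94=1011110 pc5: +32 =1146
r95=1011111 pc6: +64 =1210
r96=1100000 pc2: +4 =1214
r97=1100001 pc3: +8 =1222
r98=1100010 pc3: +8 =1230
r99=1100011 pc4: +16 =1246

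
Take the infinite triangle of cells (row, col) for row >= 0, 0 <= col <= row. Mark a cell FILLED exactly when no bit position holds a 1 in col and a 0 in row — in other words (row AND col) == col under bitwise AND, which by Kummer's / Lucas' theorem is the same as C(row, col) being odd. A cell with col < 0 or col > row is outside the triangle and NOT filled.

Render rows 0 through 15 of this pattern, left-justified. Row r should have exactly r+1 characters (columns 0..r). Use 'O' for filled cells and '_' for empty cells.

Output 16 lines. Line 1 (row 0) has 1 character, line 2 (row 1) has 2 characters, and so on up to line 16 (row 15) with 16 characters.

Answer: O
OO
O_O
OOOO
O___O
OO__OO
O_O_O_O
OOOOOOOO
O_______O
OO______OO
O_O_____O_O
OOOO____OOOO
O___O___O___O
OO__OO__OO__OO
O_O_O_O_O_O_O_O
OOOOOOOOOOOOOOOO

Derivation:
r0=0: O
r1=1: OO
r2=10: O_O
r3=11: OOOO
r4=100: O___O
r5=101: OO__OO
r6=110: O_O_O_O
r7=111: OOOOOOOO
r8=1000: O_______O
r9=1001: OO______OO
r10=1010: O_O_____O_O
r11=1011: OOOO____OOOO
r12=1100: O___O___O___O
r13=1101: OO__OO__OO__OO
r14=1110: O_O_O_O_O_O_O_O
r15=1111: OOOOOOOOOOOOOOOO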